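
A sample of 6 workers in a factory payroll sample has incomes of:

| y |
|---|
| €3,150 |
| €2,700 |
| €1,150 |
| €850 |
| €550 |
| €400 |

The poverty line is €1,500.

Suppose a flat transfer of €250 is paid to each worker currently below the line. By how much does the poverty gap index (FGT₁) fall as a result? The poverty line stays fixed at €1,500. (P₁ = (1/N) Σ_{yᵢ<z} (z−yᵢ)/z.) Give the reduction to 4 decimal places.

0.1111

Before: below the line — €400, €550, €850, €1,150; poverty gap index (FGT₁) = 0.338889.
After the €250 transfer: below the line — €650, €800, €1,100, €1,400; poverty gap index (FGT₁) = 0.227778.
Reduction = 0.338889 − 0.227778 = 0.1111.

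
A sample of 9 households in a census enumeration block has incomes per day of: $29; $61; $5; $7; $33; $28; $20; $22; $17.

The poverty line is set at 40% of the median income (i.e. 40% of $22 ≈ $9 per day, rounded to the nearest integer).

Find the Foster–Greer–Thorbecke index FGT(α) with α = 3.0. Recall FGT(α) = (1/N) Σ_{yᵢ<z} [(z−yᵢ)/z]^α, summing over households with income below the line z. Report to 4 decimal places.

Incomes under z: $5, $7 (q = 2 of N = 9).
Normalized shortfalls: (9−5)/9 = 0.4444; (9−7)/9 = 0.2222.
Raised to α = 3.0: 0.08779; 0.01097.
Sum = 0.098765; FGT(3.0) = 0.098765 / 9 = 0.0110.

0.0110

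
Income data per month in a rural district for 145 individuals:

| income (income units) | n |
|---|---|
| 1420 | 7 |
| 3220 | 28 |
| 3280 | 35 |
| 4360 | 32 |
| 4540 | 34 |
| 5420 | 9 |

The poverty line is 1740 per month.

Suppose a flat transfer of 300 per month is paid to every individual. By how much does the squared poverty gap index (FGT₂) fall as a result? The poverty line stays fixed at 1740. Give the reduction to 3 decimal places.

0.002

Before: below the line — 7×1420; squared poverty gap index (FGT₂) = 0.00163.
After the 300 transfer: below the line — 7×1720; squared poverty gap index (FGT₂) = 0.00001.
Reduction = 0.00163 − 0.00001 = 0.002.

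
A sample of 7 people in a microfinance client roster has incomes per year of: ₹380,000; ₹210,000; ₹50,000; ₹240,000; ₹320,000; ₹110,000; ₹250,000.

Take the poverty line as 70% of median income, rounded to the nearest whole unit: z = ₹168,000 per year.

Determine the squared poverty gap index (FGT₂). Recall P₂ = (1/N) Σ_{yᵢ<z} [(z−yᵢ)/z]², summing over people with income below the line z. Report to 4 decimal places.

0.0875

Below z: ₹50,000, ₹110,000 (q = 2 of N = 7).
Shortfall ratios: (168000−50000)/168000 = 0.7024; (168000−110000)/168000 = 0.3452.
Squared: 0.4933; 0.1192.
Sum = 0.612528; P₂ = 0.612528 / 7 = 0.0875.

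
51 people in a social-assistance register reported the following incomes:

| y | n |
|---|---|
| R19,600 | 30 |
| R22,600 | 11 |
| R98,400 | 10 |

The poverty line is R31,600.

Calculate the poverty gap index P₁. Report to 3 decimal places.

Below z: 30×R19,600, 11×R22,600 (q = 41 of N = 51).
Gap ratios (z−y)/z: (31600−19600)/31600 = 0.3797 (×30); (31600−22600)/31600 = 0.2848 (×11).
Σ = 14.525316. Dividing by the full population N = 51 gives P₁ = 0.285.

0.285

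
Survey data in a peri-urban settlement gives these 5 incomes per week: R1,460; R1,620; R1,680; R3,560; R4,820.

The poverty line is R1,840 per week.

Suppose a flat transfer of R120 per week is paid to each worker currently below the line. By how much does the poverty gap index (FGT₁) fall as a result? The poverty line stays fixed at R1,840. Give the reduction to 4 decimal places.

Before: below the line — R1,460, R1,620, R1,680; poverty gap index (FGT₁) = 0.082609.
After the R120 transfer: below the line — R1,580, R1,740, R1,800; poverty gap index (FGT₁) = 0.043478.
Reduction = 0.082609 − 0.043478 = 0.0391.

0.0391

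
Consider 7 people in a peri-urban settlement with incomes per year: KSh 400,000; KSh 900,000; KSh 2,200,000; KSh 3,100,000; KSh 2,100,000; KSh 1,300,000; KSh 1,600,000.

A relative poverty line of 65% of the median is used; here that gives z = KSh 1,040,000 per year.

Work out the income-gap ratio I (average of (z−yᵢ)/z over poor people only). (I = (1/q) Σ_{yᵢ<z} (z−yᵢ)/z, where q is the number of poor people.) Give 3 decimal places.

Below the line: KSh 400,000, KSh 900,000 (q = 2 of N = 7).
Relative gaps: 0.6154, 0.1346; sum = 0.750000.
I averages over the q = 2 poor units only: 0.750000 / 2 = 0.375.

0.375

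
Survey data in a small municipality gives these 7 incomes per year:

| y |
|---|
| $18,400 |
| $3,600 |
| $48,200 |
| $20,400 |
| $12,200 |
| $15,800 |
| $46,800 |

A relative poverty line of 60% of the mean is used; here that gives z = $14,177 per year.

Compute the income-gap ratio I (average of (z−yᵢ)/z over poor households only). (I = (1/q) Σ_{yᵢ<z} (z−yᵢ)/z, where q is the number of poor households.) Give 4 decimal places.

Poor units: $3,600, $12,200 (q = 2 of N = 7).
Shortfall ratios (z−y)/z: 0.7461, 0.1395; sum = 0.885519.
The income-gap ratio divides by q (the poor only): 0.885519 / 2 = 0.4428.

0.4428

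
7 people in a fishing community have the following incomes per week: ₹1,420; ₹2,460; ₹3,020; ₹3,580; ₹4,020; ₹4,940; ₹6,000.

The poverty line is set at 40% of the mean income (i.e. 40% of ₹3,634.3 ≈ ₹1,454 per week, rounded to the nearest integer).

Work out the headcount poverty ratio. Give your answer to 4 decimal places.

0.1429

1 of the 7 people have income below ₹1,454.
H = 1/7 = 0.1429.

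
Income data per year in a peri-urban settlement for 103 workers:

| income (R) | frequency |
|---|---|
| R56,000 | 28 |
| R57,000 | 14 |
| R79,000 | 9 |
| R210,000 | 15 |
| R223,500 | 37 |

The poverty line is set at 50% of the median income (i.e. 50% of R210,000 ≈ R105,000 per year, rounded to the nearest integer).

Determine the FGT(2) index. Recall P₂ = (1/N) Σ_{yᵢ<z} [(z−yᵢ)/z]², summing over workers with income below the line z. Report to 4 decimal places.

Below the line: 28×R56,000, 14×R57,000, 9×R79,000 (q = 51 of N = 103).
Shortfall ratios: (105000−56000)/105000 = 0.4667 (×28); (105000−57000)/105000 = 0.4571 (×14); (105000−79000)/105000 = 0.2476 (×9).
Squared: 0.2178 (×28); 0.2090 (×14); 0.0613 (×9).
Sum = 9.575329; P₂ = 9.575329 / 103 = 0.0930.

0.0930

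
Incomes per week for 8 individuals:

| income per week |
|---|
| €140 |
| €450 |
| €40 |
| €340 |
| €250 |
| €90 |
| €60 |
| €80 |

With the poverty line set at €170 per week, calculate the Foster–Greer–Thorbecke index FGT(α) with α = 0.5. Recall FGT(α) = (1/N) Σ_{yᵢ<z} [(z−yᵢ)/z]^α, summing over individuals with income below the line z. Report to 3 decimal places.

0.439

Below z: €40, €60, €80, €90, €140 (q = 5 of N = 8).
Normalized shortfalls: (170−40)/170 = 0.7647; (170−60)/170 = 0.6471; (170−80)/170 = 0.5294; (170−90)/170 = 0.4706; (170−140)/170 = 0.1765.
Raised to α = 0.5: 0.87447; 0.80440; 0.72761; 0.68599; 0.42008.
Sum = 3.512560; FGT(0.5) = 3.512560 / 8 = 0.439.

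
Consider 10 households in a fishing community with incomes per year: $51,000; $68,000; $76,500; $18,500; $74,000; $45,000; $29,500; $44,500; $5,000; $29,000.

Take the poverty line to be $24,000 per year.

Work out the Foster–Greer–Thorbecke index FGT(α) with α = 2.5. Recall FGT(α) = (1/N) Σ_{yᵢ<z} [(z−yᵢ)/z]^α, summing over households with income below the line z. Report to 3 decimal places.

0.058

Incomes under z: $5,000, $18,500 (q = 2 of N = 10).
Gap ratios (z−y)/z: (24000−5000)/24000 = 0.7917; (24000−18500)/24000 = 0.2292.
Raised to α = 2.5: 0.55764; 0.02514.
Sum = 0.582783; FGT(2.5) = 0.582783 / 10 = 0.058.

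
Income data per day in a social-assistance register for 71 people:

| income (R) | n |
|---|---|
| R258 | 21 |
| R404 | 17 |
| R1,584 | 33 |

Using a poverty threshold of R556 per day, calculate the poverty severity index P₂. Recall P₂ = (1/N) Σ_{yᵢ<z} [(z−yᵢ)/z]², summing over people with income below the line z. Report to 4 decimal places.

Below the line: 21×R258, 17×R404 (q = 38 of N = 71).
Normalized shortfalls: (556−258)/556 = 0.5360 (×21); (556−404)/556 = 0.2734 (×17).
Squared: 0.2873 (×21); 0.0747 (×17).
Sum = 7.303103; P₂ = 7.303103 / 71 = 0.1029.

0.1029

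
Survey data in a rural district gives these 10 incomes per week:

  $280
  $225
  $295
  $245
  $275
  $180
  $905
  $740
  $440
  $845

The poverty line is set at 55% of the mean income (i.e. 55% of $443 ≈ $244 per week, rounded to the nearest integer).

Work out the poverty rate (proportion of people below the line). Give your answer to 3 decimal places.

2 of the 10 people have income below $244.
H = 2/10 = 0.200.

0.200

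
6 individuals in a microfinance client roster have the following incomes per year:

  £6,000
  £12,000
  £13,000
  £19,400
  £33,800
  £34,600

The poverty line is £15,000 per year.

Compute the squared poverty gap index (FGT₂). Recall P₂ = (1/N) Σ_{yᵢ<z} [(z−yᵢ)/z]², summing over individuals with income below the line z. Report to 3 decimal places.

Below z: £6,000, £12,000, £13,000 (q = 3 of N = 6).
Shortfall ratios: (15000−6000)/15000 = 0.6000; (15000−12000)/15000 = 0.2000; (15000−13000)/15000 = 0.1333.
Squared: 0.3600; 0.0400; 0.0178.
Sum = 0.417778; P₂ = 0.417778 / 6 = 0.070.

0.070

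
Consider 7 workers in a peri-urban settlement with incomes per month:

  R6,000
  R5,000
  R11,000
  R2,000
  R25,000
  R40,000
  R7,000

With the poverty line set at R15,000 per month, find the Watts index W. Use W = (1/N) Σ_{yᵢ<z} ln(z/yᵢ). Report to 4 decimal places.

0.7289

Incomes under z: R2,000, R5,000, R6,000, R7,000, R11,000 (q = 5 of N = 7).
Log shortfalls: ln(15000/2000) = 2.0149; ln(15000/5000) = 1.0986; ln(15000/6000) = 0.9163; ln(15000/7000) = 0.7621; ln(15000/11000) = 0.3102.
W = 5.102101 / 7 = 0.7289.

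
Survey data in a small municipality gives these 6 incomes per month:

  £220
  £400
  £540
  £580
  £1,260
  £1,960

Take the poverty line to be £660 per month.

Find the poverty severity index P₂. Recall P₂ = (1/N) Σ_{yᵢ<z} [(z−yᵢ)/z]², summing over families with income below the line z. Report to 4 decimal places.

Below z: £220, £400, £540, £580 (q = 4 of N = 6).
Shortfall ratios: (660−220)/660 = 0.6667; (660−400)/660 = 0.3939; (660−540)/660 = 0.1818; (660−580)/660 = 0.1212.
Squared: 0.4444; 0.1552; 0.0331; 0.0147.
Sum = 0.647383; P₂ = 0.647383 / 6 = 0.1079.

0.1079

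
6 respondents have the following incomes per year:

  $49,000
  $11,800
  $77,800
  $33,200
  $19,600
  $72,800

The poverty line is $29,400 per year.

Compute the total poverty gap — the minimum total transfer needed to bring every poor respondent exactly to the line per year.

Below the line: $11,800, $19,600 (q = 2 of N = 6).
Individual gaps: 29400−11800 = 17600; 29400−19600 = 9800.
Aggregate gap = $27,400.

$27,400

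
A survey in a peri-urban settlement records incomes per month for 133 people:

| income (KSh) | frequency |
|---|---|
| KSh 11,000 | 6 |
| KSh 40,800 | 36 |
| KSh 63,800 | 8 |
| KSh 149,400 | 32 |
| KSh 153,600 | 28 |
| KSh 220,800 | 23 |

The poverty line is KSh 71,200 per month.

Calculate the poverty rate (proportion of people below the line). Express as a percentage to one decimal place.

37.6%

50 of the 133 people have income below KSh 71,200.
H = 50/133 = 37.6%.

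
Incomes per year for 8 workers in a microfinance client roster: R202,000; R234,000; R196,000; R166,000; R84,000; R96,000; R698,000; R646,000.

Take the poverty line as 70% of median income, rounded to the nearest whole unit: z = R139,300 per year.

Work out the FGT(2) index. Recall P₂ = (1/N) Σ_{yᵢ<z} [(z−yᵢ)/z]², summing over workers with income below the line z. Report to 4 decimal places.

0.0318

Incomes under z: R84,000, R96,000 (q = 2 of N = 8).
Normalized shortfalls: (139300−84000)/139300 = 0.3970; (139300−96000)/139300 = 0.3108.
Squared: 0.1576; 0.0966.
Sum = 0.254218; P₂ = 0.254218 / 8 = 0.0318.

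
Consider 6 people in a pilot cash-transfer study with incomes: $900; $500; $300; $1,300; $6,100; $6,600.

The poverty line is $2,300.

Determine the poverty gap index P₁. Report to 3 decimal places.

Below z: $300, $500, $900, $1,300 (q = 4 of N = 6).
Gap ratios (z−y)/z: (2300−300)/2300 = 0.8696; (2300−500)/2300 = 0.7826; (2300−900)/2300 = 0.6087; (2300−1300)/2300 = 0.4348.
Sum of shortfalls = 2.695652; P₁ averages over all N: 2.695652 / 6 = 0.449.

0.449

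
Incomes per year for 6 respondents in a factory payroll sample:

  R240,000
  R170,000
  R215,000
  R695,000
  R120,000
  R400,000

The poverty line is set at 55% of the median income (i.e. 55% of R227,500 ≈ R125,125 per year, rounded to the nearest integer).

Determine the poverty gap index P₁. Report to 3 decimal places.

Below the line: R120,000 (q = 1 of N = 6).
Relative gaps: (125125−120000)/125125 = 0.0410.
Sum of shortfalls = 0.040959; P₁ averages over all N: 0.040959 / 6 = 0.007.

0.007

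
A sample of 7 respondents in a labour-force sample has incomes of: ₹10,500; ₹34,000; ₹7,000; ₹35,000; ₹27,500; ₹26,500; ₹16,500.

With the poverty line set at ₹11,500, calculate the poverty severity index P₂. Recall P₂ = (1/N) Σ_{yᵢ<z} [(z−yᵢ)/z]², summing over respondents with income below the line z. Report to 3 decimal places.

Incomes under z: ₹7,000, ₹10,500 (q = 2 of N = 7).
Relative gaps: (11500−7000)/11500 = 0.3913; (11500−10500)/11500 = 0.0870.
Squared: 0.1531; 0.0076.
Sum = 0.160681; P₂ = 0.160681 / 7 = 0.023.

0.023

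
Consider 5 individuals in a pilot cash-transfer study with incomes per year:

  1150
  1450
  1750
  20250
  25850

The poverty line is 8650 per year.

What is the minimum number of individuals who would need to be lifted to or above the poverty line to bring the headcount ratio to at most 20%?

3 of the 5 individuals are poor, so H = 3/5 = 0.600.
A headcount ratio of at most 20% allows at most ⌊0.20 × 5⌋ = 1 poor individuals.
So at least 3 − 1 = 2 must be lifted.

2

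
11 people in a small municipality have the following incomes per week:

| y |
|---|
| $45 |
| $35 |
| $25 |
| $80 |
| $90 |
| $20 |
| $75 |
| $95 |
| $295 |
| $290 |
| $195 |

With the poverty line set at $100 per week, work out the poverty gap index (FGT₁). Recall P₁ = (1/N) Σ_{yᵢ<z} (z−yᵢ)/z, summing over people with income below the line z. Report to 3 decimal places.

Below z: $20, $25, $35, $45, $75, $80, $90, $95 (q = 8 of N = 11).
Shortfall ratios: (100−20)/100 = 0.8000; (100−25)/100 = 0.7500; (100−35)/100 = 0.6500; (100−45)/100 = 0.5500; (100−75)/100 = 0.2500; (100−80)/100 = 0.2000; (100−90)/100 = 0.1000; (100−95)/100 = 0.0500.
Σ = 3.350000. Dividing by the full population N = 11 gives P₁ = 0.305.

0.305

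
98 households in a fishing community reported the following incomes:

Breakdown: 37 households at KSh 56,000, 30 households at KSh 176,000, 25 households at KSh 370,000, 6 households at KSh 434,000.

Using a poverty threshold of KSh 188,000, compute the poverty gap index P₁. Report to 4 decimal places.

0.2846

Poor units: 37×KSh 56,000, 30×KSh 176,000 (q = 67 of N = 98).
Shortfall ratios: (188000−56000)/188000 = 0.7021 (×37); (188000−176000)/188000 = 0.0638 (×30).
Sum of shortfalls = 27.893617; P₁ averages over all N: 27.893617 / 98 = 0.2846.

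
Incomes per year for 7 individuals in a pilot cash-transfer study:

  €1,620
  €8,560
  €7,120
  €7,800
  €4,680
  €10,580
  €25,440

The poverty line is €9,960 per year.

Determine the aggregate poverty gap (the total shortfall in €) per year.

Below the line: €1,620, €4,680, €7,120, €7,800, €8,560 (q = 5 of N = 7).
Individual gaps: 9960−1620 = 8340; 9960−4680 = 5280; 9960−7120 = 2840; 9960−7800 = 2160; 9960−8560 = 1400.
Aggregate gap = €20,020.

€20,020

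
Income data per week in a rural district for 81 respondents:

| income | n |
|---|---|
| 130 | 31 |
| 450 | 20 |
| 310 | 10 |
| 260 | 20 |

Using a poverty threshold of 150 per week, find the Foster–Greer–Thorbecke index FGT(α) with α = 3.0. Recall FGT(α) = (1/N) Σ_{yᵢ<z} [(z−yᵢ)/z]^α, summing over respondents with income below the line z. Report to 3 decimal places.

Poor units: 31×130 (q = 31 of N = 81).
Relative gaps: (150−130)/150 = 0.1333 (×31).
Raised to α = 3.0: 0.00237 (×31).
Sum = 0.073481; FGT(3.0) = 0.073481 / 81 = 0.001.

0.001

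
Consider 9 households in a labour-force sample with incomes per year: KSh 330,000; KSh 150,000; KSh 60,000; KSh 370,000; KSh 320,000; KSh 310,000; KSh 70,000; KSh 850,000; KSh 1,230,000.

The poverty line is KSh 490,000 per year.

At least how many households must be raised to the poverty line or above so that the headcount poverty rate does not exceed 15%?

7 of the 9 households are poor, so H = 7/9 = 0.778.
A headcount ratio of at most 15% allows at most ⌊0.15 × 9⌋ = 1 poor households.
So at least 7 − 1 = 6 must be lifted.

6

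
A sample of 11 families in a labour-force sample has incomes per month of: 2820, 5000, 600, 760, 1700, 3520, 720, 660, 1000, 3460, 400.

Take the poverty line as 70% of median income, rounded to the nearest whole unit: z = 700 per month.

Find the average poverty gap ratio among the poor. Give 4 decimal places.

Poor units: 400, 600, 660 (q = 3 of N = 11).
Shortfall ratios (z−y)/z: 0.4286, 0.1429, 0.0571; sum = 0.628571.
The income-gap ratio divides by q (the poor only): 0.628571 / 3 = 0.2095.

0.2095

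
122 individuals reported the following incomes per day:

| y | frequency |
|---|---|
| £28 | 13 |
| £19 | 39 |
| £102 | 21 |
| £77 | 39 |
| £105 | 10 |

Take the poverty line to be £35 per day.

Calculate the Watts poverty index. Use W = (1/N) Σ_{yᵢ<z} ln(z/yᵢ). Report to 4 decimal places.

0.2191

Below z: 39×£19, 13×£28 (q = 52 of N = 122).
Log shortfalls: ln(35/19) = 0.6109 (×39); ln(35/28) = 0.2231 (×13).
W = 26.726320 / 122 = 0.2191.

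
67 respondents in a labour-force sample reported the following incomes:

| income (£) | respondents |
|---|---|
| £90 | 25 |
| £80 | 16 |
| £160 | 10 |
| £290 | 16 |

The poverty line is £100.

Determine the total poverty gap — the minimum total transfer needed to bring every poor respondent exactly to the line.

£570

Below z: 16×£80, 25×£90 (q = 41 of N = 67).
Individual gaps: 16×(100−80) = 320; 25×(100−90) = 250.
Aggregate gap = £570.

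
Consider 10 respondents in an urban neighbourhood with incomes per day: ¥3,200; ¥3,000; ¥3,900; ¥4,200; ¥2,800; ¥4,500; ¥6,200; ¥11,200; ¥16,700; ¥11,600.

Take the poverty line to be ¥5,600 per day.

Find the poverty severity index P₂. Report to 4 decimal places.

Below z: ¥2,800, ¥3,000, ¥3,200, ¥3,900, ¥4,200, ¥4,500 (q = 6 of N = 10).
Normalized shortfalls: (5600−2800)/5600 = 0.5000; (5600−3000)/5600 = 0.4643; (5600−3200)/5600 = 0.4286; (5600−3900)/5600 = 0.3036; (5600−4200)/5600 = 0.2500; (5600−4500)/5600 = 0.1964.
Squared: 0.2500; 0.2156; 0.1837; 0.0922; 0.0625; 0.0386.
Sum = 0.842474; P₂ = 0.842474 / 10 = 0.0842.

0.0842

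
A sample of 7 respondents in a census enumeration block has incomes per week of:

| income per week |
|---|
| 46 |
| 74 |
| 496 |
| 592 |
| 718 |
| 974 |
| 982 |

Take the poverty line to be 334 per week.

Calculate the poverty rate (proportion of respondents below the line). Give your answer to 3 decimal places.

0.286

2 of the 7 respondents have income below 334.
H = 2/7 = 0.286.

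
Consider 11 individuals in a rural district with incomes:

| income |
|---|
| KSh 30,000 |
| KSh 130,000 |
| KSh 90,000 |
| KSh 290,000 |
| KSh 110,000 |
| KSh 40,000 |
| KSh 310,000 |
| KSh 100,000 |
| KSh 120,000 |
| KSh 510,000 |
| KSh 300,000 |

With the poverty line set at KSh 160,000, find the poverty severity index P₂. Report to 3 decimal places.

Incomes under z: KSh 30,000, KSh 40,000, KSh 90,000, KSh 100,000, KSh 110,000, KSh 120,000, KSh 130,000 (q = 7 of N = 11).
Relative gaps: (160000−30000)/160000 = 0.8125; (160000−40000)/160000 = 0.7500; (160000−90000)/160000 = 0.4375; (160000−100000)/160000 = 0.3750; (160000−110000)/160000 = 0.3125; (160000−120000)/160000 = 0.2500; (160000−130000)/160000 = 0.1875.
Squared: 0.6602; 0.5625; 0.1914; 0.1406; 0.0977; 0.0625; 0.0352.
Sum = 1.750000; P₂ = 1.750000 / 11 = 0.159.

0.159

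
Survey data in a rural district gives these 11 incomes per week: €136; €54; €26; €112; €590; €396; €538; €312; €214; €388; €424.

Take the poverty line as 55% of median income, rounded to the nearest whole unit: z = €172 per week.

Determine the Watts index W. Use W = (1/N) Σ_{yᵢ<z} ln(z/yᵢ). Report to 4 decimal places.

Below z: €26, €54, €112, €136 (q = 4 of N = 11).
Log shortfalls: ln(172/26) = 1.8894; ln(172/54) = 1.1585; ln(172/112) = 0.4290; ln(172/136) = 0.2348.
W = 3.711744 / 11 = 0.3374.

0.3374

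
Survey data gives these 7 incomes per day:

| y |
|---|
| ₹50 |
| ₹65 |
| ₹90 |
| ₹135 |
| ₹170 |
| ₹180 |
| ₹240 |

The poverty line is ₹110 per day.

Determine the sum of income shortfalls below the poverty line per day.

₹125

Below the line: ₹50, ₹65, ₹90 (q = 3 of N = 7).
Individual gaps: 110−50 = 60; 110−65 = 45; 110−90 = 20.
Aggregate gap = ₹125.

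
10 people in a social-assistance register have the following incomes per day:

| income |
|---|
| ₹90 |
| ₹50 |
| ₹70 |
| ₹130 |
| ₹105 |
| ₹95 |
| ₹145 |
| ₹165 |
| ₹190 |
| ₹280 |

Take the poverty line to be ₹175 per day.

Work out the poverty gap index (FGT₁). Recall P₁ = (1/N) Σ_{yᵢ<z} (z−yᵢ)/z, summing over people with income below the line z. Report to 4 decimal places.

0.3143

Incomes under z: ₹50, ₹70, ₹90, ₹95, ₹105, ₹130, ₹145, ₹165 (q = 8 of N = 10).
Shortfall ratios: (175−50)/175 = 0.7143; (175−70)/175 = 0.6000; (175−90)/175 = 0.4857; (175−95)/175 = 0.4571; (175−105)/175 = 0.4000; (175−130)/175 = 0.2571; (175−145)/175 = 0.1714; (175−165)/175 = 0.0571.
Σ = 3.142857. Dividing by the full population N = 10 gives P₁ = 0.3143.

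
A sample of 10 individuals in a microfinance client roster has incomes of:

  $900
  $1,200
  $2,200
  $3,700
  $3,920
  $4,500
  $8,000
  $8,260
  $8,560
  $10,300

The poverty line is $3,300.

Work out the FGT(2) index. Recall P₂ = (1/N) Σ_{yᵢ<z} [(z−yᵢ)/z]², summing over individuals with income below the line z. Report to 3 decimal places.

Poor units: $900, $1,200, $2,200 (q = 3 of N = 10).
Shortfall ratios: (3300−900)/3300 = 0.7273; (3300−1200)/3300 = 0.6364; (3300−2200)/3300 = 0.3333.
Squared: 0.5289; 0.4050; 0.1111.
Sum = 1.044995; P₂ = 1.044995 / 10 = 0.104.

0.104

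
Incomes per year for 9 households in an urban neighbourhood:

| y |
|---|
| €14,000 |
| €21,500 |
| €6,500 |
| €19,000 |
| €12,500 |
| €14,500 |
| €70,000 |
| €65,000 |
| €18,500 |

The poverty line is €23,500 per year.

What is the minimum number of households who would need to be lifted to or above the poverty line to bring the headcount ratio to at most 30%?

5

Currently q = 7 of N = 9 are below the line (H = 0.778).
A headcount ratio of at most 30% allows at most ⌊0.30 × 9⌋ = 2 poor households.
So at least 7 − 2 = 5 must be lifted.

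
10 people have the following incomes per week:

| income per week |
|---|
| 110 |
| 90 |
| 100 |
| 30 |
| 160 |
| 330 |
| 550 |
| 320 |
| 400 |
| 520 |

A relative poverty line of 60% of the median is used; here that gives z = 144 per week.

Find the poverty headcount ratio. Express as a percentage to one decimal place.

40.0%

4 of the 10 people have income below 144.
H = 4/10 = 40.0%.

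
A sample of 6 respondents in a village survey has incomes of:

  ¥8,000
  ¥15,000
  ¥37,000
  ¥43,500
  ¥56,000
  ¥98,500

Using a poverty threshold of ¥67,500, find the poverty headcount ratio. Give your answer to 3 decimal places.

0.833

5 of the 6 respondents have income below ¥67,500.
H = 5/6 = 0.833.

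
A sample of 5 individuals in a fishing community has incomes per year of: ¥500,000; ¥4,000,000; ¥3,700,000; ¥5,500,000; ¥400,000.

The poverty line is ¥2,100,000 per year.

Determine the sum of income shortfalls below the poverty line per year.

Below z: ¥400,000, ¥500,000 (q = 2 of N = 5).
Individual gaps: 2100000−400000 = 1700000; 2100000−500000 = 1600000.
Aggregate gap = ¥3,300,000.

¥3,300,000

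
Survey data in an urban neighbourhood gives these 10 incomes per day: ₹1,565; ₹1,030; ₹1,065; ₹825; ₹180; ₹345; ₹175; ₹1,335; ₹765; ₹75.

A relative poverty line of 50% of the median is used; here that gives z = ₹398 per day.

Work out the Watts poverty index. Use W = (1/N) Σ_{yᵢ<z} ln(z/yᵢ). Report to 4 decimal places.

0.3427

Below z: ₹75, ₹175, ₹180, ₹345 (q = 4 of N = 10).
Log gaps: ln(398/75) = 1.6690; ln(398/175) = 0.8217; ln(398/180) = 0.7935; ln(398/345) = 0.1429.
W = 3.427033 / 10 = 0.3427.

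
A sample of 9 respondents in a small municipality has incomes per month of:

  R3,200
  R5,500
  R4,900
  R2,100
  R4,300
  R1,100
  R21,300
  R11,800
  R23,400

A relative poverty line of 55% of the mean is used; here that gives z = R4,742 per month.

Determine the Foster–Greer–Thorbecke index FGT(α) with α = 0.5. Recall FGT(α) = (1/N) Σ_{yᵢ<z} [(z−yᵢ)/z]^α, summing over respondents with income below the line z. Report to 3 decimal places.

0.278

Incomes under z: R1,100, R2,100, R3,200, R4,300 (q = 4 of N = 9).
Shortfall ratios: (4742−1100)/4742 = 0.7680; (4742−2100)/4742 = 0.5571; (4742−3200)/4742 = 0.3252; (4742−4300)/4742 = 0.0932.
Raised to α = 0.5: 0.87637; 0.74642; 0.57024; 0.30530.
Sum = 2.498345; FGT(0.5) = 2.498345 / 9 = 0.278.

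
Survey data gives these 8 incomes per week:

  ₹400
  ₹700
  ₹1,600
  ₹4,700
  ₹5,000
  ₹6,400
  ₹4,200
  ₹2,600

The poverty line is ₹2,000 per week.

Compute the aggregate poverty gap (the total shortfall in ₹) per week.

₹3,300

Below the line: ₹400, ₹700, ₹1,600 (q = 3 of N = 8).
Individual gaps: 2000−400 = 1600; 2000−700 = 1300; 2000−1600 = 400.
Aggregate gap = ₹3,300.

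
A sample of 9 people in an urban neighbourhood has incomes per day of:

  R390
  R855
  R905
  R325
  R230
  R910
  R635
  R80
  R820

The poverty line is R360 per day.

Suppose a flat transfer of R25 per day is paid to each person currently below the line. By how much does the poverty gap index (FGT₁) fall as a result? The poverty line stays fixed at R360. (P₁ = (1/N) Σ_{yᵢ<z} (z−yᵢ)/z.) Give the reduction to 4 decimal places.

Before: below the line — R80, R230, R325; poverty gap index (FGT₁) = 0.137346.
After the R25 transfer: below the line — R105, R255, R350; poverty gap index (FGT₁) = 0.114198.
Reduction = 0.137346 − 0.114198 = 0.0231.

0.0231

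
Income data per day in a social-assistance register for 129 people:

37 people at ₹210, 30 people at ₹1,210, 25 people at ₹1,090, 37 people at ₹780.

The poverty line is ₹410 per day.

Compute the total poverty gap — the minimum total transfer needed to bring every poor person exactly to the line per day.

Below the line: 37×₹210 (q = 37 of N = 129).
Individual gaps: 37×(410−210) = 7400.
Aggregate gap = ₹7,400.

₹7,400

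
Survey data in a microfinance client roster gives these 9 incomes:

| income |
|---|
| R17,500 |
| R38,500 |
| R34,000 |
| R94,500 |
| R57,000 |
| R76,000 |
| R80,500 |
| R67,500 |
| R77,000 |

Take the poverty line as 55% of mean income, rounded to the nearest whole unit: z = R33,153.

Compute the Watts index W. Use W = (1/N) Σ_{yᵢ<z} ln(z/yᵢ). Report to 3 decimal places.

Below z: R17,500 (q = 1 of N = 9).
ln(z/y) terms: ln(33153/17500) = 0.6389.
W = 0.638932 / 9 = 0.071.

0.071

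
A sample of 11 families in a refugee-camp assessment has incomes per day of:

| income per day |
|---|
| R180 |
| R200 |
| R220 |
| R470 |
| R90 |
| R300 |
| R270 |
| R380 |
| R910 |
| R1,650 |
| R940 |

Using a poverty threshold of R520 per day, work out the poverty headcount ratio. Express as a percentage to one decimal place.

72.7%

8 of the 11 families have income below R520.
H = 8/11 = 72.7%.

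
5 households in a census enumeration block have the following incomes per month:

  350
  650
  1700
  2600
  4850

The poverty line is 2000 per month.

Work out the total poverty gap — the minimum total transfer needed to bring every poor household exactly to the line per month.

3300

Incomes under z: 350, 650, 1700 (q = 3 of N = 5).
Individual gaps: 2000−350 = 1650; 2000−650 = 1350; 2000−1700 = 300.
Aggregate gap = 3300.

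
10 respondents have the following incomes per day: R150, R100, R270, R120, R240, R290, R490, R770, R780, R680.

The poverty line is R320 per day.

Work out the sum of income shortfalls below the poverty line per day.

R750

Below z: R100, R120, R150, R240, R270, R290 (q = 6 of N = 10).
Individual gaps: 320−100 = 220; 320−120 = 200; 320−150 = 170; 320−240 = 80; 320−270 = 50; 320−290 = 30.
Aggregate gap = R750.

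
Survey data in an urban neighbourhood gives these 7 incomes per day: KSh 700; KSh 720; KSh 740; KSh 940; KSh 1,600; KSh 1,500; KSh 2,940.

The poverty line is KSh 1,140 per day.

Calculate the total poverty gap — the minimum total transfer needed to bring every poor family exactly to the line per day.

Incomes under z: KSh 700, KSh 720, KSh 740, KSh 940 (q = 4 of N = 7).
Individual gaps: 1140−700 = 440; 1140−720 = 420; 1140−740 = 400; 1140−940 = 200.
Aggregate gap = KSh 1,460.

KSh 1,460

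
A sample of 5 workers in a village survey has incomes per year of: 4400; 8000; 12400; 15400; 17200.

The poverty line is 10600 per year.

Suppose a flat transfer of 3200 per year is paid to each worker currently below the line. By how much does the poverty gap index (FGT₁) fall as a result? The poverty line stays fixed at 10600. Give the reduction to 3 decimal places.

0.109

Before: below the line — 4400, 8000; poverty gap index (FGT₁) = 0.16604.
After the 3200 transfer: below the line — 7600; poverty gap index (FGT₁) = 0.05660.
Reduction = 0.16604 − 0.05660 = 0.109.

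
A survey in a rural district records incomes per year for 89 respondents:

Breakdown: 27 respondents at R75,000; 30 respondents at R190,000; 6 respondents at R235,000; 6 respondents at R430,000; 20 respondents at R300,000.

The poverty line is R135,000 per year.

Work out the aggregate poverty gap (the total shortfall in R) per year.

R1,620,000

Incomes under z: 27×R75,000 (q = 27 of N = 89).
Individual gaps: 27×(135000−75000) = 1620000.
Aggregate gap = R1,620,000.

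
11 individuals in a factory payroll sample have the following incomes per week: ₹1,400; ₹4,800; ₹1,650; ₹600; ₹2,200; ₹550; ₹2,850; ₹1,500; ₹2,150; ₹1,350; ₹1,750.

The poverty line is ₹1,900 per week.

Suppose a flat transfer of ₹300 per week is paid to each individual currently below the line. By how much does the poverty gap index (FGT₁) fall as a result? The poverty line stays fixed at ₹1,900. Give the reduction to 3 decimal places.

Before: below the line — ₹550, ₹600, ₹1,350, ₹1,400, ₹1,500, ₹1,650, ₹1,750; poverty gap index (FGT₁) = 0.21531.
After the ₹300 transfer: below the line — ₹850, ₹900, ₹1,650, ₹1,700, ₹1,800; poverty gap index (FGT₁) = 0.12440.
Reduction = 0.21531 − 0.12440 = 0.091.

0.091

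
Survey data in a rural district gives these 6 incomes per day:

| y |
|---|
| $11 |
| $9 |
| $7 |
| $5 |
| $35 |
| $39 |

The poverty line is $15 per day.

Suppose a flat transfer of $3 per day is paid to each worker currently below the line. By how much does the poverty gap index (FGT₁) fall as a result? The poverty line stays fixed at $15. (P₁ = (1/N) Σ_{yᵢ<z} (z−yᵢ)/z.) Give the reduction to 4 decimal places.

0.1333

Before: below the line — $5, $7, $9, $11; poverty gap index (FGT₁) = 0.311111.
After the $3 transfer: below the line — $8, $10, $12, $14; poverty gap index (FGT₁) = 0.177778.
Reduction = 0.311111 − 0.177778 = 0.1333.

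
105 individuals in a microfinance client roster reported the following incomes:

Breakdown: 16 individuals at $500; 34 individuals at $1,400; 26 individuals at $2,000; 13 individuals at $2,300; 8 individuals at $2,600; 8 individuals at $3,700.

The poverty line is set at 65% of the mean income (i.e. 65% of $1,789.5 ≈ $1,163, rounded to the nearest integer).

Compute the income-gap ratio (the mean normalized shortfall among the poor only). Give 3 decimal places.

0.570

Poor units: 16×$500 (q = 16 of N = 105).
Shortfall ratios (z−y)/z: 0.5701 (×16); sum = 9.121238.
I averages over the q = 16 poor units only: 9.121238 / 16 = 0.570.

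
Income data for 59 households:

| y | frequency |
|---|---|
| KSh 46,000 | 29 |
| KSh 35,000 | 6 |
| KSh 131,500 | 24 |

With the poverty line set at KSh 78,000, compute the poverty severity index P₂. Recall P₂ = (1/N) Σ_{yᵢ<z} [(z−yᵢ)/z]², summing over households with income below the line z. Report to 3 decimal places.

Incomes under z: 6×KSh 35,000, 29×KSh 46,000 (q = 35 of N = 59).
Relative gaps: (78000−35000)/78000 = 0.5513 (×6); (78000−46000)/78000 = 0.4103 (×29).
Squared: 0.3039 (×6); 0.1683 (×29).
Sum = 6.704471; P₂ = 6.704471 / 59 = 0.114.

0.114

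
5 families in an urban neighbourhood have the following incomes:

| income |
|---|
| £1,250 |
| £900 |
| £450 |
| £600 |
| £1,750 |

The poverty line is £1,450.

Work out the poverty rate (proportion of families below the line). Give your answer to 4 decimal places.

4 of the 5 families have income below £1,450.
H = 4/5 = 0.8000.

0.8000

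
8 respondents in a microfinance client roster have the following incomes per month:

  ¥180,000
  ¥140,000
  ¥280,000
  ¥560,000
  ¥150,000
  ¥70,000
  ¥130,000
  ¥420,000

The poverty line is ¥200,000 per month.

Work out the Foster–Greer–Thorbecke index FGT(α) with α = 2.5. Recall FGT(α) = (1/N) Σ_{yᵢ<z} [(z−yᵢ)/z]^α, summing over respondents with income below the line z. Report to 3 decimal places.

Below z: ¥70,000, ¥130,000, ¥140,000, ¥150,000, ¥180,000 (q = 5 of N = 8).
Shortfall ratios: (200000−70000)/200000 = 0.6500; (200000−130000)/200000 = 0.3500; (200000−140000)/200000 = 0.3000; (200000−150000)/200000 = 0.2500; (200000−180000)/200000 = 0.1000.
Raised to α = 2.5: 0.34063; 0.07247; 0.04930; 0.03125; 0.00316.
Sum = 0.496810; FGT(2.5) = 0.496810 / 8 = 0.062.

0.062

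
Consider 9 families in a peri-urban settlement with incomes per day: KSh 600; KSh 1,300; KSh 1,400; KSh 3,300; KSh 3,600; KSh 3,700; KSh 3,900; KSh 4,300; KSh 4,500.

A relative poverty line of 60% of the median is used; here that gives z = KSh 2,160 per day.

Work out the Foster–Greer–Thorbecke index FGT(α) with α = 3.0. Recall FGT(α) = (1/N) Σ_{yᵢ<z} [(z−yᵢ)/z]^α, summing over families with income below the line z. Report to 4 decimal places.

Incomes under z: KSh 600, KSh 1,300, KSh 1,400 (q = 3 of N = 9).
Normalized shortfalls: (2160−600)/2160 = 0.7222; (2160−1300)/2160 = 0.3981; (2160−1400)/2160 = 0.3519.
Raised to α = 3.0: 0.37671; 0.06312; 0.04356.
Sum = 0.483389; FGT(3.0) = 0.483389 / 9 = 0.0537.

0.0537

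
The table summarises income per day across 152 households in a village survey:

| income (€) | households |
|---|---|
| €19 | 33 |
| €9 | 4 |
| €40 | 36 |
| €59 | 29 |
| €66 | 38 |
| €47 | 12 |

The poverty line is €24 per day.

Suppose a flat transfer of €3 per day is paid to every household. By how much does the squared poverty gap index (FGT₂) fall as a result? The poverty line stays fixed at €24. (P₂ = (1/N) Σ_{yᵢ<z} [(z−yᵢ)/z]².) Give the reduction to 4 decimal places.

0.0116

Before: below the line — 4×€9, 33×€19; squared poverty gap index (FGT₂) = 0.019703.
After the €3 transfer: below the line — 4×€12, 33×€22; squared poverty gap index (FGT₂) = 0.008087.
Reduction = 0.019703 − 0.008087 = 0.0116.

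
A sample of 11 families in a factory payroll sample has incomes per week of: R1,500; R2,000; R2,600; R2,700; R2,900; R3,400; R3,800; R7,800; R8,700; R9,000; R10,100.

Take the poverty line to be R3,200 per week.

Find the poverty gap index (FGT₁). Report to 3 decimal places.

0.122

Poor units: R1,500, R2,000, R2,600, R2,700, R2,900 (q = 5 of N = 11).
Gap ratios (z−y)/z: (3200−1500)/3200 = 0.5312; (3200−2000)/3200 = 0.3750; (3200−2600)/3200 = 0.1875; (3200−2700)/3200 = 0.1562; (3200−2900)/3200 = 0.0938.
Sum of shortfalls = 1.343750; P₁ averages over all N: 1.343750 / 11 = 0.122.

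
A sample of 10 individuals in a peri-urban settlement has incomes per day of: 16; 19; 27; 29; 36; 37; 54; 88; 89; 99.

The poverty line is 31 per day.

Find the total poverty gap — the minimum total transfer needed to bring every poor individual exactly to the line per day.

Incomes under z: 16, 19, 27, 29 (q = 4 of N = 10).
Individual gaps: 31−16 = 15; 31−19 = 12; 31−27 = 4; 31−29 = 2.
Aggregate gap = 33.

33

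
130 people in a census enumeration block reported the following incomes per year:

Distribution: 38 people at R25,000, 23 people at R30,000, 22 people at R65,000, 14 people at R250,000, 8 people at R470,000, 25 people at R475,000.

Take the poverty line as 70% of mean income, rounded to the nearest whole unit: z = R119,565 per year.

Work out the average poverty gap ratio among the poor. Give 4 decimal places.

Below z: 38×R25,000, 23×R30,000, 22×R65,000 (q = 83 of N = 130).
Relative gaps: 0.7909 (×38), 0.7491 (×23), 0.4564 (×22); sum = 57.323590.
I averages over the q = 83 poor units only: 57.323590 / 83 = 0.6906.

0.6906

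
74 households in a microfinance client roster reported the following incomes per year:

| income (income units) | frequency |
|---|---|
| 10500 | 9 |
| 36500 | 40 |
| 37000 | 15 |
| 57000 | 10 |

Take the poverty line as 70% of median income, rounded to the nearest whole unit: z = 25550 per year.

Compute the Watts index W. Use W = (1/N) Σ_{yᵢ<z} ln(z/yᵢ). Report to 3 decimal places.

0.108

Poor units: 9×10500 (q = 9 of N = 74).
Log shortfalls: ln(25550/10500) = 0.8893 (×9).
W = 8.003359 / 74 = 0.108.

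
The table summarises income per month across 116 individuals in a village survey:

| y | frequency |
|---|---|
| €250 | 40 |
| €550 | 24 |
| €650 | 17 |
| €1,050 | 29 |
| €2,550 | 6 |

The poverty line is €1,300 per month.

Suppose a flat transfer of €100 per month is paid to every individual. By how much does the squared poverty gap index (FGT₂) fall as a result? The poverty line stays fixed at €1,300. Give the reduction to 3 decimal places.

0.074

Before: below the line — 40×€250, 24×€550, 17×€650, 29×€1,050; squared poverty gap index (FGT₂) = 0.33970.
After the €100 transfer: below the line — 40×€350, 24×€650, 17×€750, 29×€1,150; squared poverty gap index (FGT₂) = 0.26543.
Reduction = 0.33970 − 0.26543 = 0.074.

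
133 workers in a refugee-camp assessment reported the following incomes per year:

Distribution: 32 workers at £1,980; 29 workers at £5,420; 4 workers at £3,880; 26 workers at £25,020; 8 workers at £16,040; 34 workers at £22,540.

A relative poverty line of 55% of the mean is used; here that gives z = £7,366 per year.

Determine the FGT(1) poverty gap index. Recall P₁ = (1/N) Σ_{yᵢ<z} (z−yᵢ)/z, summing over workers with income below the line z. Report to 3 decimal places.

0.248

Poor units: 32×£1,980, 4×£3,880, 29×£5,420 (q = 65 of N = 133).
Relative gaps: (7366−1980)/7366 = 0.7312 (×32); (7366−3880)/7366 = 0.4733 (×4); (7366−5420)/7366 = 0.2642 (×29).
Sum of shortfalls = 32.952756; P₁ averages over all N: 32.952756 / 133 = 0.248.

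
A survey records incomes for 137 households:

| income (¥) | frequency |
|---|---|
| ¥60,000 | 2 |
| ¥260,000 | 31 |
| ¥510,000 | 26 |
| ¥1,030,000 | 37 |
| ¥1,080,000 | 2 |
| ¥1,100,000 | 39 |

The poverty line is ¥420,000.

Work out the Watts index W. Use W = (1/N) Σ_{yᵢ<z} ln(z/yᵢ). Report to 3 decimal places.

Below z: 2×¥60,000, 31×¥260,000 (q = 33 of N = 137).
Log shortfalls: ln(420000/60000) = 1.9459 (×2); ln(420000/260000) = 0.4796 (×31).
W = 18.758586 / 137 = 0.137.

0.137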